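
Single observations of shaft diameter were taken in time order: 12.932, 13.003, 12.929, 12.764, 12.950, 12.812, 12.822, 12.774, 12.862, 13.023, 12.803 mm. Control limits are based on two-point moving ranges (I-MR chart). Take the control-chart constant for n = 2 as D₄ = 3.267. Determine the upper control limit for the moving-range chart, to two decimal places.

Moving ranges: 0.071, 0.074, 0.165, 0.186, 0.138, 0.010, 0.048, 0.088, 0.161, 0.220; M̄R̄ = 1.1610 / 10 = 0.1161
UCL_MR = D₄·M̄R̄ = 3.267 × 0.1161 = 0.3793

0.38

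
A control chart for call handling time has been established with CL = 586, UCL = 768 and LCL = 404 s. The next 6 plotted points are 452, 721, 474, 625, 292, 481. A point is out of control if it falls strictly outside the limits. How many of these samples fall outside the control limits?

1

Compare each point to [404, 768]: sample 5 = 292 < LCL.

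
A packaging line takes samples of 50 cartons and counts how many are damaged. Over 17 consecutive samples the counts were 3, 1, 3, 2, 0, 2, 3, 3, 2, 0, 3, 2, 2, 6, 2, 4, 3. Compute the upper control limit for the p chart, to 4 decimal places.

p̄ = Σdᵢ / (k·n) = 41 / (17 × 50) = 0.04824
UCL = p̄ + 3·√(p̄(1−p̄)/n) = 0.04824 + 3 × √(0.04824×0.95176/50) = 0.04824 + 3 × 0.03030 = 0.13914

0.1391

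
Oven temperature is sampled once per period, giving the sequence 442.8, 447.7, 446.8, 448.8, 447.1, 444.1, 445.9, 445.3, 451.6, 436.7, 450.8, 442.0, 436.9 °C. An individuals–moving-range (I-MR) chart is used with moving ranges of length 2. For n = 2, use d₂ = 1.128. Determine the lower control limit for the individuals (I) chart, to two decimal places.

X̄ = (442.8 + 447.7 + 446.8 + 448.8 + 447.1 + 444.1 + 445.9 + 445.3 + 451.6 + 436.7 + 450.8 + 442.0 + 436.9) / 13 = 445.1154
Moving ranges: 4.9, 0.9, 2.0, 1.7, 3.0, 1.8, 0.6, 6.3, 14.9, 14.1, 8.8, 5.1; M̄R̄ = 64.1000 / 12 = 5.3417
LCL = X̄ − 3·M̄R̄/d₂ = 445.1154 − 3 × 5.3417 / 1.128 = 430.9088

430.91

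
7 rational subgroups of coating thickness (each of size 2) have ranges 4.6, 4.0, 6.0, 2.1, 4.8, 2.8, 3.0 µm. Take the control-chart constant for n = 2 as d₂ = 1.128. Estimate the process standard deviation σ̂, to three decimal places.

R̄ = (4.6 + 4.0 + 6.0 + 2.1 + 4.8 + 2.8 + 3.0) / 7 = 3.9000
σ̂ = R̄ / d₂ = 3.9000 / 1.128 = 3.4574

3.457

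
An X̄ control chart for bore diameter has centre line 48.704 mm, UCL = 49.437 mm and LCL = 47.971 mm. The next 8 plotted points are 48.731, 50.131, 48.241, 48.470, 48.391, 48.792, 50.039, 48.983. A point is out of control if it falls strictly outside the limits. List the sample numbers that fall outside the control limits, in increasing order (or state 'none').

2, 7

Compare each point to [47.971, 49.437]: sample 2 = 50.131 > UCL; sample 7 = 50.039 > UCL.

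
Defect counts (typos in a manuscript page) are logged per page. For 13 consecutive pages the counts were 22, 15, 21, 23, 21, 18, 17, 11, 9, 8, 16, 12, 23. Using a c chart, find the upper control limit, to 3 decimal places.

28.844

c̄ = (22 + 15 + 21 + 23 + 21 + 18 + 17 + 11 + 9 + 8 + 16 + 12 + 23) / 13 = 216 / 13 = 16.6154
UCL = c̄ + 3√c̄ = 16.6154 + 3 × √16.6154 = 16.6154 + 3 × 4.0762 = 28.8440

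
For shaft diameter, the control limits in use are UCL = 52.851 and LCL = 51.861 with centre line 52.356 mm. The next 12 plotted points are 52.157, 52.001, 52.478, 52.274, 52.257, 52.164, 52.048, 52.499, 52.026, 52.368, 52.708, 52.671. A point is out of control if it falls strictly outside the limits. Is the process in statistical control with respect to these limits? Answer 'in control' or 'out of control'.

in control

All 12 points lie within [51.861, 52.851].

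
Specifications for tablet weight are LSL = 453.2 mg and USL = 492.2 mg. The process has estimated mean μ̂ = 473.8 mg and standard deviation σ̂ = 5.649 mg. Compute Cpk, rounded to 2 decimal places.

Cpu = (USL − μ̂) / (3σ̂) = (492.2 − 473.8) / (3 × 5.649) = 1.0857; Cpl = (μ̂ − LSL) / (3σ̂) = (473.8 − 453.2) / (3 × 5.649) = 1.2156; Cpk = min(Cpu, Cpl) = 1.0857

1.09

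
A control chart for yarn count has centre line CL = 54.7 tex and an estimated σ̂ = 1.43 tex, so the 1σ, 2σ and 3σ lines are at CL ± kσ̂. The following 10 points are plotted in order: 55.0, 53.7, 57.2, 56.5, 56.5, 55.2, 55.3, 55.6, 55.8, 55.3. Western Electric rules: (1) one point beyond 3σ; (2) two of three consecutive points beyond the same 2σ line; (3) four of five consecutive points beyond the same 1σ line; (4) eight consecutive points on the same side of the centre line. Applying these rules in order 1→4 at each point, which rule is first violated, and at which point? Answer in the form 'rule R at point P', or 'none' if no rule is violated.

rule 4 at point 10

Zone of each point (C = within 1σ̂, B = 1σ̂–2σ̂, A = 2σ̂–3σ̂, * = beyond 3σ̂; sign = side of CL): 1:+C, 2:-C, 3:+B, 4:+B, 5:+B, 6:+C, 7:+C, 8:+C, 9:+C, 10:+C
Rule 4 (eight consecutive points on the same side of the centre line) is satisfied at point 10.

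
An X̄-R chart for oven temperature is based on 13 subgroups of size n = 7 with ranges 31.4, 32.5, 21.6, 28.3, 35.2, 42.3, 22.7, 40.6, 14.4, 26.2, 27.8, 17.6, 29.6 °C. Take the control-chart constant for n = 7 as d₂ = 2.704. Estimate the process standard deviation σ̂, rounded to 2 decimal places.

10.53

R̄ = (31.4 + 32.5 + 21.6 + 28.3 + 35.2 + 42.3 + 22.7 + 40.6 + 14.4 + 26.2 + 27.8 + 17.6 + 29.6) / 13 = 28.4769
σ̂ = R̄ / d₂ = 28.4769 / 2.704 = 10.5314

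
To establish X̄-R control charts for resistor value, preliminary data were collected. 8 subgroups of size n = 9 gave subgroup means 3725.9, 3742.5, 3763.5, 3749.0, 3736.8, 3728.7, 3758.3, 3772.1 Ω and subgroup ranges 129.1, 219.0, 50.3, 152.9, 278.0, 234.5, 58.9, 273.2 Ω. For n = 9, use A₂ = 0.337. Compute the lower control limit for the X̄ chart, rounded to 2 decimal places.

3688.30

X̄̄ = (3725.9 + 3742.5 + 3763.5 + 3749.0 + 3736.8 + 3728.7 + 3758.3 + 3772.1) / 8 = 29976.8000 / 8 = 3747.1000
R̄ = (129.1 + 219.0 + 50.3 + 152.9 + 278.0 + 234.5 + 58.9 + 273.2) / 8 = 1395.9000 / 8 = 174.4875
LCL = X̄̄ − A₂·R̄ = 3747.1000 − 0.337 × 174.4875 = 3688.2977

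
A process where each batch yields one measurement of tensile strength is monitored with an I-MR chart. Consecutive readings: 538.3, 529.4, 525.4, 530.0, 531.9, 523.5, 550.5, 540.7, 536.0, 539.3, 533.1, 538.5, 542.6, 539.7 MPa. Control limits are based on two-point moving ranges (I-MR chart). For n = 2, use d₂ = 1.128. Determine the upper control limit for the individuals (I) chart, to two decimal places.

554.29

X̄ = (538.3 + 529.4 + 525.4 + 530.0 + 531.9 + 523.5 + 550.5 + 540.7 + 536.0 + 539.3 + 533.1 + 538.5 + 542.6 + 539.7) / 14 = 535.6357
Moving ranges: 8.9, 4.0, 4.6, 1.9, 8.4, 27.0, 9.8, 4.7, 3.3, 6.2, 5.4, 4.1, 2.9; M̄R̄ = 91.2000 / 13 = 7.0154
UCL = X̄ + 3·M̄R̄/d₂ = 535.6357 + 3 × 7.0154 / 1.128 = 554.2937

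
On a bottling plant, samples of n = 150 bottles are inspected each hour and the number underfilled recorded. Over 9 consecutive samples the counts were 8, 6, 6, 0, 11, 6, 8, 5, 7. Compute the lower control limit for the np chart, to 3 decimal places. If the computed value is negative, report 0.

0.000

p̄ = Σdᵢ / (k·n) = 57 / (9 × 150) = 0.04222
LCL = np̄ − 3·√(np̄(1−p̄)) = 6.3333 − 3 × 2.4629 = -1.0554 → 0 (negative, so LCL = 0)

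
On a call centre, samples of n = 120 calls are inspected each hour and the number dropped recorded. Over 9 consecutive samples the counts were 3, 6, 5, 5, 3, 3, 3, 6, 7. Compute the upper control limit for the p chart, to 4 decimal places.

p̄ = Σdᵢ / (k·n) = 41 / (9 × 120) = 0.03796
UCL = p̄ + 3·√(p̄(1−p̄)/n) = 0.03796 + 3 × √(0.03796×0.96204/120) = 0.03796 + 3 × 0.01745 = 0.09030

0.0903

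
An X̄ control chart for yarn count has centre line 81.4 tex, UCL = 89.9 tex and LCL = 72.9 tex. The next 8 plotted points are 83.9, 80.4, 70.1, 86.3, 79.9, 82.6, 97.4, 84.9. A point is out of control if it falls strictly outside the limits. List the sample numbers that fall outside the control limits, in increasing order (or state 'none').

Compare each point to [72.9, 89.9]: sample 3 = 70.1 < LCL; sample 7 = 97.4 > UCL.

3, 7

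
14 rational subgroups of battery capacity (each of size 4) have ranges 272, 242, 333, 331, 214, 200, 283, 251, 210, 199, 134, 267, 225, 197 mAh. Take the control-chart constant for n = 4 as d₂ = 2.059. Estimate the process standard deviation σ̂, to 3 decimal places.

R̄ = (272 + 242 + 333 + 331 + 214 + 200 + 283 + 251 + 210 + 199 + 134 + 267 + 225 + 197) / 14 = 239.8571
σ̂ = R̄ / d₂ = 239.8571 / 2.059 = 116.4921

116.492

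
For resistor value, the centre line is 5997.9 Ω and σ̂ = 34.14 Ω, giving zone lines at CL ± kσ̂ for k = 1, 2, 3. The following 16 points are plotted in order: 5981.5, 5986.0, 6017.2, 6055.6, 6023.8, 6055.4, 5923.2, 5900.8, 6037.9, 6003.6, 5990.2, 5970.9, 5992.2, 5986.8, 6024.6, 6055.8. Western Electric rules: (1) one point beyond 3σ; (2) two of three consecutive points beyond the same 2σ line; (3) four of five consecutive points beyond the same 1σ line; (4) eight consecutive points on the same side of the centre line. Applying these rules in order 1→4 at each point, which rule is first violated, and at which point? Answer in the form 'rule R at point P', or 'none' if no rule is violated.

rule 2 at point 8

Zone of each point (C = within 1σ̂, B = 1σ̂–2σ̂, A = 2σ̂–3σ̂, * = beyond 3σ̂; sign = side of CL): 1:-C, 2:-C, 3:+C, 4:+B, 5:+C, 6:+B, 7:-A, 8:-A, 9:+B, 10:+C, 11:-C, 12:-C, 13:-C, 14:-C, 15:+C, 16:+B
Rule 2 (two of three consecutive points beyond the same 2σ limit) is satisfied at point 8.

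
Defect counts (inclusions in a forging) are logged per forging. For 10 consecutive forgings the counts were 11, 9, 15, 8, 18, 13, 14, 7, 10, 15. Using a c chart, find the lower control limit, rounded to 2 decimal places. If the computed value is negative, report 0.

c̄ = (11 + 9 + 15 + 8 + 18 + 13 + 14 + 7 + 10 + 15) / 10 = 120 / 10 = 12.0000
LCL = c̄ − 3√c̄ = 12.0000 − 3 × 3.4641 = 1.6077

1.61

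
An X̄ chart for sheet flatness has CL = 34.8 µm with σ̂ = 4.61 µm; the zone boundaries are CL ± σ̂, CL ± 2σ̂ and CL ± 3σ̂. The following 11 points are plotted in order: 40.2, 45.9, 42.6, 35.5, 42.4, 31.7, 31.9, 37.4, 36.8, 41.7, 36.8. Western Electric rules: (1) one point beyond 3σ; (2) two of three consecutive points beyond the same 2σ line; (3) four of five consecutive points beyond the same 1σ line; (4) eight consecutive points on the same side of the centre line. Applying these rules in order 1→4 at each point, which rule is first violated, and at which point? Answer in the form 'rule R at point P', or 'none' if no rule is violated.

rule 3 at point 5

Zone of each point (C = within 1σ̂, B = 1σ̂–2σ̂, A = 2σ̂–3σ̂, * = beyond 3σ̂; sign = side of CL): 1:+B, 2:+A, 3:+B, 4:+C, 5:+B, 6:-C, 7:-C, 8:+C, 9:+C, 10:+B, 11:+C
Rule 3 (four of five consecutive points beyond the same 1σ limit) is satisfied at point 5.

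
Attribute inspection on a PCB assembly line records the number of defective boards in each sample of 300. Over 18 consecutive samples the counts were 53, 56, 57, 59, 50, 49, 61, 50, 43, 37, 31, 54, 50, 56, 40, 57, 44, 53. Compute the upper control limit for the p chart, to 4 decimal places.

p̄ = Σdᵢ / (k·n) = 900 / (18 × 300) = 0.16667
UCL = p̄ + 3·√(p̄(1−p̄)/n) = 0.16667 + 3 × √(0.16667×0.83333/300) = 0.16667 + 3 × 0.02152 = 0.23122

0.2312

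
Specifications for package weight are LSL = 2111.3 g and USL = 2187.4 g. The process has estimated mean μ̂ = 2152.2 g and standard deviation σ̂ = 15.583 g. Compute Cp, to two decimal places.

0.81

Cp = (USL − LSL) / (6σ̂) = (2187.4 − 2111.3) / (6 × 15.583) = 76.1000 / 93.4980 = 0.8139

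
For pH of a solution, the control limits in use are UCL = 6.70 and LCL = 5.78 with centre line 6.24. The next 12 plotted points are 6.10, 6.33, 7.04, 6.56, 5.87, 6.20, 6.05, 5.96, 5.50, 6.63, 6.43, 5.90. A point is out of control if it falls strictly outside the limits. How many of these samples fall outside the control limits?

Compare each point to [5.78, 6.70]: sample 3 = 7.04 > UCL; sample 9 = 5.50 < LCL.

2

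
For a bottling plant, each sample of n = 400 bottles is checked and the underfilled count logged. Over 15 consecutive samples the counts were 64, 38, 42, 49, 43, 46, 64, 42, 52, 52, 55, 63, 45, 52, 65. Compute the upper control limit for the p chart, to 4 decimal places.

0.1789

p̄ = Σdᵢ / (k·n) = 772 / (15 × 400) = 0.12867
UCL = p̄ + 3·√(p̄(1−p̄)/n) = 0.12867 + 3 × √(0.12867×0.87133/400) = 0.12867 + 3 × 0.01674 = 0.17889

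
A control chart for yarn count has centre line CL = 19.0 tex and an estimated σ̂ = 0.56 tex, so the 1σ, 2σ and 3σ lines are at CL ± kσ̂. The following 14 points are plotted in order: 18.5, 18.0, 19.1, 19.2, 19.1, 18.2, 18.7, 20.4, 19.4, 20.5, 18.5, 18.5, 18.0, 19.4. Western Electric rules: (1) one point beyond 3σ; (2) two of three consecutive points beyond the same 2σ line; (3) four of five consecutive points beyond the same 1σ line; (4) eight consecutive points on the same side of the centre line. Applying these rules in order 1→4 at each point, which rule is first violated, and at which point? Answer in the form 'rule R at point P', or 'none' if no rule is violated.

Zone of each point (C = within 1σ̂, B = 1σ̂–2σ̂, A = 2σ̂–3σ̂, * = beyond 3σ̂; sign = side of CL): 1:-C, 2:-B, 3:+C, 4:+C, 5:+C, 6:-B, 7:-C, 8:+A, 9:+C, 10:+A, 11:-C, 12:-C, 13:-B, 14:+C
Rule 2 (two of three consecutive points beyond the same 2σ limit) is satisfied at point 10.

rule 2 at point 10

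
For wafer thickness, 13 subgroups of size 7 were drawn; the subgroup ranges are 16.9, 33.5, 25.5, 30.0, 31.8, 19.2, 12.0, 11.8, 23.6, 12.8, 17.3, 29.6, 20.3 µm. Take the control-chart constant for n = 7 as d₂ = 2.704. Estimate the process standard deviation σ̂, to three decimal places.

8.088

R̄ = (16.9 + 33.5 + 25.5 + 30.0 + 31.8 + 19.2 + 12.0 + 11.8 + 23.6 + 12.8 + 17.3 + 29.6 + 20.3) / 13 = 21.8692
σ̂ = R̄ / d₂ = 21.8692 / 2.704 = 8.0877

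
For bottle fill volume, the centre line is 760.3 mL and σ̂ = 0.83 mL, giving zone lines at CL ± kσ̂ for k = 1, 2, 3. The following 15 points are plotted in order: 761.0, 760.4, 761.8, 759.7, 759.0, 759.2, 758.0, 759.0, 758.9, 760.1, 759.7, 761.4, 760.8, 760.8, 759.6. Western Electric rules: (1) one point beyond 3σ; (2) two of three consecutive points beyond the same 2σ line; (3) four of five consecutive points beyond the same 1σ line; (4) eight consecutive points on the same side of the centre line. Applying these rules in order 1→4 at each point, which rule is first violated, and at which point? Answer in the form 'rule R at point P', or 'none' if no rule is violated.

rule 3 at point 8

Zone of each point (C = within 1σ̂, B = 1σ̂–2σ̂, A = 2σ̂–3σ̂, * = beyond 3σ̂; sign = side of CL): 1:+C, 2:+C, 3:+B, 4:-C, 5:-B, 6:-B, 7:-A, 8:-B, 9:-B, 10:-C, 11:-C, 12:+B, 13:+C, 14:+C, 15:-C
Rule 3 (four of five consecutive points beyond the same 1σ limit) is satisfied at point 8.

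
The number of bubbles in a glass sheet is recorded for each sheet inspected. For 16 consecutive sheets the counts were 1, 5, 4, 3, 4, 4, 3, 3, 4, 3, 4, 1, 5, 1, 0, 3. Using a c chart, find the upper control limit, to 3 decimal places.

8.196

c̄ = (1 + 5 + 4 + 3 + 4 + 4 + 3 + 3 + 4 + 3 + 4 + 1 + 5 + 1 + 0 + 3) / 16 = 48 / 16 = 3.0000
UCL = c̄ + 3√c̄ = 3.0000 + 3 × √3.0000 = 3.0000 + 3 × 1.7321 = 8.1962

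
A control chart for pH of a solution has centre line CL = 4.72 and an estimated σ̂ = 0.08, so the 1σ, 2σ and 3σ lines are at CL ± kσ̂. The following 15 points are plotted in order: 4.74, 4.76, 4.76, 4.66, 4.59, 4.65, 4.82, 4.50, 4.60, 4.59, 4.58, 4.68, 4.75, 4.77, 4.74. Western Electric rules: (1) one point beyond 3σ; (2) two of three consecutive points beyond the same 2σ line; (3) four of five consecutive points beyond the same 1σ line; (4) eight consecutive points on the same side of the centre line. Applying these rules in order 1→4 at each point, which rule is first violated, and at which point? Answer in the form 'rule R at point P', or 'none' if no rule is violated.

rule 3 at point 11

Zone of each point (C = within 1σ̂, B = 1σ̂–2σ̂, A = 2σ̂–3σ̂, * = beyond 3σ̂; sign = side of CL): 1:+C, 2:+C, 3:+C, 4:-C, 5:-B, 6:-C, 7:+B, 8:-A, 9:-B, 10:-B, 11:-B, 12:-C, 13:+C, 14:+C, 15:+C
Rule 3 (four of five consecutive points beyond the same 1σ limit) is satisfied at point 11.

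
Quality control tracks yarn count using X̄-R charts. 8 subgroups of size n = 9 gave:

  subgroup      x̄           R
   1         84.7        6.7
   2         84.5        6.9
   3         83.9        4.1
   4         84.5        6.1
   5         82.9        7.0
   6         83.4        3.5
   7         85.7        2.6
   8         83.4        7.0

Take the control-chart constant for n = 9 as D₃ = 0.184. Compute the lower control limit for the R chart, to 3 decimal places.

R̄ = (6.7 + 6.9 + 4.1 + 6.1 + 7.0 + 3.5 + 2.6 + 7.0) / 8 = 43.9000 / 8 = 5.4875
LCL_R = D₃·R̄ = 0.184 × 5.4875 = 1.0097

1.010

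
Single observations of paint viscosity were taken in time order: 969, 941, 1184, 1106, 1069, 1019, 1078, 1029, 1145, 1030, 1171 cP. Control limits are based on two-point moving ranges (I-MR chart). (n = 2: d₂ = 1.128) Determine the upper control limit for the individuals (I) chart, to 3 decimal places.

1310.981

X̄ = (969 + 941 + 1184 + 1106 + 1069 + 1019 + 1078 + 1029 + 1145 + 1030 + 1171) / 11 = 1067.3636
Moving ranges: 28, 243, 78, 37, 50, 59, 49, 116, 115, 141; M̄R̄ = 916.0000 / 10 = 91.6000
UCL = X̄ + 3·M̄R̄/d₂ = 1067.3636 + 3 × 91.6000 / 1.128 = 1310.9807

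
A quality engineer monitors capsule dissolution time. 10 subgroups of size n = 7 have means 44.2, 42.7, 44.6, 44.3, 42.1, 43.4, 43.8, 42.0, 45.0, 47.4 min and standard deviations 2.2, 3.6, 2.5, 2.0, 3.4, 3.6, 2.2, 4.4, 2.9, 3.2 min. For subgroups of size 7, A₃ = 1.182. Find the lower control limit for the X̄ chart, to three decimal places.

X̄̄ = (44.2 + 42.7 + 44.6 + 44.3 + 42.1 + 43.4 + 43.8 + 42.0 + 45.0 + 47.4) / 10 = 43.9500
s̄ = (2.2 + 3.6 + 2.5 + 2.0 + 3.4 + 3.6 + 2.2 + 4.4 + 2.9 + 3.2) / 10 = 3.0000
LCL = X̄̄ − A₃·s̄ = 43.9500 − 1.182 × 3.0000 = 40.4040

40.404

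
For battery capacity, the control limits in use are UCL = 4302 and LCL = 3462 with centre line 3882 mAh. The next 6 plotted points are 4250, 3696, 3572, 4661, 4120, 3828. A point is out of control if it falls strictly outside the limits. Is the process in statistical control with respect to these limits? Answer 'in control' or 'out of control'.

out of control

Compare each point to [3462, 4302]: sample 4 = 4661 > UCL.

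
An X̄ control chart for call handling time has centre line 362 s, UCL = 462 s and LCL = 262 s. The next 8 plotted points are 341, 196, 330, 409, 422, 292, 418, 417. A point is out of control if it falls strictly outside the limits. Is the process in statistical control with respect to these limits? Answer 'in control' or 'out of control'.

Compare each point to [262, 462]: sample 2 = 196 < LCL.

out of control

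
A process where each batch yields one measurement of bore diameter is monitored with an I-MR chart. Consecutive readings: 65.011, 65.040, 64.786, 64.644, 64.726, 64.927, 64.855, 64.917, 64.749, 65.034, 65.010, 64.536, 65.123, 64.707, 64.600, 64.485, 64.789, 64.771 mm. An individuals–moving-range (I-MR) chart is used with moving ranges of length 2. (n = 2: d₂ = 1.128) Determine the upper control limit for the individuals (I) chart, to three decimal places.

X̄ = (65.011 + 65.040 + 64.786 + 64.644 + 64.726 + 64.927 + 64.855 + 64.917 + 64.749 + 65.034 + 65.010 + 64.536 + 65.123 + 64.707 + 64.600 + 64.485 + 64.789 + 64.771) / 18 = 64.8172
Moving ranges: 0.029, 0.254, 0.142, 0.082, 0.201, 0.072, 0.062, 0.168, 0.285, 0.024, 0.474, 0.587, 0.416, 0.107, 0.115, 0.304, 0.018; M̄R̄ = 3.3400 / 17 = 0.1965
UCL = X̄ + 3·M̄R̄/d₂ = 64.8172 + 3 × 0.1965 / 1.128 = 65.3398

65.340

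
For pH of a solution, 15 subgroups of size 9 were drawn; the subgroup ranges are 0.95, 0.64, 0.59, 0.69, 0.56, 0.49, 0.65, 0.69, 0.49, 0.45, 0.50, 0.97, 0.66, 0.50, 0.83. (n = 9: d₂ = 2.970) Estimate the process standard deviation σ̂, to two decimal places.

0.22

R̄ = (0.95 + 0.64 + 0.59 + 0.69 + 0.56 + 0.49 + 0.65 + 0.69 + 0.49 + 0.45 + 0.50 + 0.97 + 0.66 + 0.50 + 0.83) / 15 = 0.6440
σ̂ = R̄ / d₂ = 0.6440 / 2.970 = 0.2168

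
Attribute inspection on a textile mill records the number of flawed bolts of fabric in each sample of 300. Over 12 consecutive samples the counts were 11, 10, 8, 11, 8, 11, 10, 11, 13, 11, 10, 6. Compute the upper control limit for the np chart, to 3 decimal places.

p̄ = Σdᵢ / (k·n) = 120 / (12 × 300) = 0.03333
UCL = np̄ + 3·√(np̄(1−p̄)) = 10.0000 + 3 × √(10.0000×0.96667) = 10.0000 + 3 × 3.1091 = 19.3274

19.327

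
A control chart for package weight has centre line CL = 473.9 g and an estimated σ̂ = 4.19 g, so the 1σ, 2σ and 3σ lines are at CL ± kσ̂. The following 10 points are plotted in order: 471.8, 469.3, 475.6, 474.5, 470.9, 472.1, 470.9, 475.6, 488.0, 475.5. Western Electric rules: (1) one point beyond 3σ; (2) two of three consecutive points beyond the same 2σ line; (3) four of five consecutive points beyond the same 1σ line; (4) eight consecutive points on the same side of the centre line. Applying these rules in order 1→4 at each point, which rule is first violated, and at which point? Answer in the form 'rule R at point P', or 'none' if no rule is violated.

Zone of each point (C = within 1σ̂, B = 1σ̂–2σ̂, A = 2σ̂–3σ̂, * = beyond 3σ̂; sign = side of CL): 1:-C, 2:-B, 3:+C, 4:+C, 5:-C, 6:-C, 7:-C, 8:+C, 9:+*, 10:+C
Rule 1 (one point beyond the 3σ limits) is satisfied at point 9.

rule 1 at point 9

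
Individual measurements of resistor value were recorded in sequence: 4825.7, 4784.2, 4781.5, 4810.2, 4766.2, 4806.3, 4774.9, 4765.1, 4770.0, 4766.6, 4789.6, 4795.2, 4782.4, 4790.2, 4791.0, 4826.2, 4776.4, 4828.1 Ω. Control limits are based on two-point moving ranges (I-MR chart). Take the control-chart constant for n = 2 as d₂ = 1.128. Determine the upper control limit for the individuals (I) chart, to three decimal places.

X̄ = (4825.7 + 4784.2 + 4781.5 + 4810.2 + 4766.2 + 4806.3 + 4774.9 + 4765.1 + 4770.0 + 4766.6 + 4789.6 + 4795.2 + 4782.4 + 4790.2 + 4791.0 + 4826.2 + 4776.4 + 4828.1) / 18 = 4790.5444
Moving ranges: 41.5, 2.7, 28.7, 44.0, 40.1, 31.4, 9.8, 4.9, 3.4, 23.0, 5.6, 12.8, 7.8, 0.8, 35.2, 49.8, 51.7; M̄R̄ = 393.2000 / 17 = 23.1294
UCL = X̄ + 3·M̄R̄/d₂ = 4790.5444 + 3 × 23.1294 / 1.128 = 4852.0588

4852.059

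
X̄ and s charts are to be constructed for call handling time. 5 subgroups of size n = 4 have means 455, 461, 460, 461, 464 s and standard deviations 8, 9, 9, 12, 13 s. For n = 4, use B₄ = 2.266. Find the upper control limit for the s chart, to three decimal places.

23.113

s̄ = (8 + 9 + 9 + 12 + 13) / 5 = 10.2000
UCL_s = B₄·s̄ = 2.266 × 10.2000 = 23.1132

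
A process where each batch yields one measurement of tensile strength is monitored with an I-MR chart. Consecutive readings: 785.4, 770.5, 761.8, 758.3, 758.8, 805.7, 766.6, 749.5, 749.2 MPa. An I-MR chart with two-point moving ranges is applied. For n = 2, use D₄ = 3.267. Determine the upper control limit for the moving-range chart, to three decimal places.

53.497

Moving ranges: 14.9, 8.7, 3.5, 0.5, 46.9, 39.1, 17.1, 0.3; M̄R̄ = 131.0000 / 8 = 16.3750
UCL_MR = D₄·M̄R̄ = 3.267 × 16.3750 = 53.4971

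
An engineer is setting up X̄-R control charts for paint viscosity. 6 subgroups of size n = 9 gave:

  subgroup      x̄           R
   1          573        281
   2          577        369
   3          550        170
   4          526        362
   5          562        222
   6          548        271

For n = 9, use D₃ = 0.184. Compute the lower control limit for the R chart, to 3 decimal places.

R̄ = (281 + 369 + 170 + 362 + 222 + 271) / 6 = 1675.0000 / 6 = 279.1667
LCL_R = D₃·R̄ = 0.184 × 279.1667 = 51.3667

51.367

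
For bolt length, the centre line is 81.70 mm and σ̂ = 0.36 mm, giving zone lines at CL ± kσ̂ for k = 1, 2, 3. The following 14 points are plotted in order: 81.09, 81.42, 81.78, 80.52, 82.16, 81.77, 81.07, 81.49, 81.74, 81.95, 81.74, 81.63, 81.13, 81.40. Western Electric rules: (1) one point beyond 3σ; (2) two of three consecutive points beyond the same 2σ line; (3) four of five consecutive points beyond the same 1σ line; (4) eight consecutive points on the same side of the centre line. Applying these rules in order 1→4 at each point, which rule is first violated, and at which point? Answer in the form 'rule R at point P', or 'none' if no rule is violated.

Zone of each point (C = within 1σ̂, B = 1σ̂–2σ̂, A = 2σ̂–3σ̂, * = beyond 3σ̂; sign = side of CL): 1:-B, 2:-C, 3:+C, 4:-*, 5:+B, 6:+C, 7:-B, 8:-C, 9:+C, 10:+C, 11:+C, 12:-C, 13:-B, 14:-C
Rule 1 (one point beyond the 3σ limits) is satisfied at point 4.

rule 1 at point 4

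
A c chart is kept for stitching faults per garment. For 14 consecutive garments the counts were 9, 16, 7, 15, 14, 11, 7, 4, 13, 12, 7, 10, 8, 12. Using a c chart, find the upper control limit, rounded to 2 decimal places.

c̄ = (9 + 16 + 7 + 15 + 14 + 11 + 7 + 4 + 13 + 12 + 7 + 10 + 8 + 12) / 14 = 145 / 14 = 10.3571
UCL = c̄ + 3√c̄ = 10.3571 + 3 × √10.3571 = 10.3571 + 3 × 3.2183 = 20.0119

20.01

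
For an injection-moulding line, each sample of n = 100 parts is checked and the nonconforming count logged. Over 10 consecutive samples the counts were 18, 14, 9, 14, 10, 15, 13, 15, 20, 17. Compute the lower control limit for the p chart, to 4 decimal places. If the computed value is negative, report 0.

0.0394

p̄ = Σdᵢ / (k·n) = 145 / (10 × 100) = 0.14500
LCL = p̄ − 3·√(p̄(1−p̄)/n) = 0.14500 − 3 × 0.03521 = 0.03937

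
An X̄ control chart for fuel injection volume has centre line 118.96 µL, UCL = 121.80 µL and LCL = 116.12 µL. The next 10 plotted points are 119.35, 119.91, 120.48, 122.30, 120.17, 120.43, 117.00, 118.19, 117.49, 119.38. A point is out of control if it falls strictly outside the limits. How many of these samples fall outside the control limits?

1

Compare each point to [116.12, 121.80]: sample 4 = 122.30 > UCL.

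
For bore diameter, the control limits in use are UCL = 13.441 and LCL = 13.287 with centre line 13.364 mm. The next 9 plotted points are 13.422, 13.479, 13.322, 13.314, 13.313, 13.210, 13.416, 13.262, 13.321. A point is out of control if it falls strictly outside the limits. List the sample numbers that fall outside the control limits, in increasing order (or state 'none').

2, 6, 8

Compare each point to [13.287, 13.441]: sample 2 = 13.479 > UCL; sample 6 = 13.210 < LCL; sample 8 = 13.262 < LCL.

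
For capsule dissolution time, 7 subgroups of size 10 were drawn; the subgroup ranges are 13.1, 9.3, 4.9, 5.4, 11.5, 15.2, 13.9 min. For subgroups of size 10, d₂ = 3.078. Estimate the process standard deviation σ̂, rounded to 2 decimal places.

3.40

R̄ = (13.1 + 9.3 + 4.9 + 5.4 + 11.5 + 15.2 + 13.9) / 7 = 10.4714
σ̂ = R̄ / d₂ = 10.4714 / 3.078 = 3.4020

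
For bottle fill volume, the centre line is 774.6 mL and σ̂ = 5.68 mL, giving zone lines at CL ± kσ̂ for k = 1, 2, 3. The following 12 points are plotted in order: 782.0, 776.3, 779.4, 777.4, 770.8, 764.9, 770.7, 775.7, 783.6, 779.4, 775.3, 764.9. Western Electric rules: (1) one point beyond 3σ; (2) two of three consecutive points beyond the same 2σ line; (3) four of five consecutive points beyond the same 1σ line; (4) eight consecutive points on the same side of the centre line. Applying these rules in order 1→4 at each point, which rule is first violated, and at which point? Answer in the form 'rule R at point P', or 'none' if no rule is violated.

none

Zone of each point (C = within 1σ̂, B = 1σ̂–2σ̂, A = 2σ̂–3σ̂, * = beyond 3σ̂; sign = side of CL): 1:+B, 2:+C, 3:+C, 4:+C, 5:-C, 6:-B, 7:-C, 8:+C, 9:+B, 10:+C, 11:+C, 12:-B
No rule fires across all 12 points.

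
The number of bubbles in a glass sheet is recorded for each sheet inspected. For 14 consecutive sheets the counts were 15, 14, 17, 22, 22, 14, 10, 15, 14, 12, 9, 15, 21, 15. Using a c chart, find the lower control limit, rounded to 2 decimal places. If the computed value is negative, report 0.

3.60

c̄ = (15 + 14 + 17 + 22 + 22 + 14 + 10 + 15 + 14 + 12 + 9 + 15 + 21 + 15) / 14 = 215 / 14 = 15.3571
LCL = c̄ − 3√c̄ = 15.3571 − 3 × 3.9188 = 3.6007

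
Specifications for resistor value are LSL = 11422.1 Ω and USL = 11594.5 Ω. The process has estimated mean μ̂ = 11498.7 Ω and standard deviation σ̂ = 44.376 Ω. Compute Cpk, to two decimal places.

0.58

Cpu = (USL − μ̂) / (3σ̂) = (11594.5 − 11498.7) / (3 × 44.376) = 0.7196; Cpl = (μ̂ − LSL) / (3σ̂) = (11498.7 − 11422.1) / (3 × 44.376) = 0.5754; Cpk = min(Cpu, Cpl) = 0.5754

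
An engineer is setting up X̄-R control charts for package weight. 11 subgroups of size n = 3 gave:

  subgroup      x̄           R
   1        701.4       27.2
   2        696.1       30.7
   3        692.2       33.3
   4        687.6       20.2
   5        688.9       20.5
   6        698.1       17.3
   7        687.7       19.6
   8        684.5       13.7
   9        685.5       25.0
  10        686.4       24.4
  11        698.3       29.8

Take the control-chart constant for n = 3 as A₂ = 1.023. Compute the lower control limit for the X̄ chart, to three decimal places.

667.180

X̄̄ = (701.4 + 696.1 + 692.2 + 687.6 + 688.9 + 698.1 + 687.7 + 684.5 + 685.5 + 686.4 + 698.3) / 11 = 7606.7000 / 11 = 691.5182
R̄ = (27.2 + 30.7 + 33.3 + 20.2 + 20.5 + 17.3 + 19.6 + 13.7 + 25.0 + 24.4 + 29.8) / 11 = 261.7000 / 11 = 23.7909
LCL = X̄̄ − A₂·R̄ = 691.5182 − 1.023 × 23.7909 = 667.1801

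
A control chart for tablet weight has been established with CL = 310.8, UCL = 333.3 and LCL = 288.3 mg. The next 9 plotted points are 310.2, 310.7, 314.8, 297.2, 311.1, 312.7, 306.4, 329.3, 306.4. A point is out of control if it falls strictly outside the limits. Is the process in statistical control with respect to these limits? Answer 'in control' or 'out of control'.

All 9 points lie within [288.3, 333.3].

in control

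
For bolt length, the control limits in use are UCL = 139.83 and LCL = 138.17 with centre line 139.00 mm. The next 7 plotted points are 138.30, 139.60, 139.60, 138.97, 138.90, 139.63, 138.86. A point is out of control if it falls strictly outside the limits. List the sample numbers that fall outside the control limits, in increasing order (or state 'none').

All 7 points lie within [138.17, 139.83].

none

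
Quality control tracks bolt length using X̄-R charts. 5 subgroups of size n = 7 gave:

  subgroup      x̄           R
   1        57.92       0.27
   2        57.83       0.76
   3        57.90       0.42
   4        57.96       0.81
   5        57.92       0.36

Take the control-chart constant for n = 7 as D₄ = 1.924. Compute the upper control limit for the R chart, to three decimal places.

R̄ = (0.27 + 0.76 + 0.42 + 0.81 + 0.36) / 5 = 2.6200 / 5 = 0.5240
UCL_R = D₄·R̄ = 1.924 × 0.5240 = 1.0082

1.008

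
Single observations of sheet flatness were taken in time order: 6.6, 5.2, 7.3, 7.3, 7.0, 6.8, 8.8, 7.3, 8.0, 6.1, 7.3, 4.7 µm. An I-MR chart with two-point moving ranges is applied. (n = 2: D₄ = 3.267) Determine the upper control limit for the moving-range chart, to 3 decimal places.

4.128

Moving ranges: 1.4, 2.1, 0.0, 0.3, 0.2, 2.0, 1.5, 0.7, 1.9, 1.2, 2.6; M̄R̄ = 13.9000 / 11 = 1.2636
UCL_MR = D₄·M̄R̄ = 3.267 × 1.2636 = 4.1283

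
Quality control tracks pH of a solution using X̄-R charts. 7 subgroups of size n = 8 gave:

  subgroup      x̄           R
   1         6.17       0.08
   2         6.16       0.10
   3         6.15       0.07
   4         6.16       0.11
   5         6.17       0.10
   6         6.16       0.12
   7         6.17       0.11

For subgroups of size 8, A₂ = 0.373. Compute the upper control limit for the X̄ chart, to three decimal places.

X̄̄ = (6.17 + 6.16 + 6.15 + 6.16 + 6.17 + 6.16 + 6.17) / 7 = 43.1400 / 7 = 6.1629
R̄ = (0.08 + 0.10 + 0.07 + 0.11 + 0.10 + 0.12 + 0.11) / 7 = 0.6900 / 7 = 0.0986
UCL = X̄̄ + A₂·R̄ = 6.1629 + 0.373 × 0.0986 = 6.1996

6.200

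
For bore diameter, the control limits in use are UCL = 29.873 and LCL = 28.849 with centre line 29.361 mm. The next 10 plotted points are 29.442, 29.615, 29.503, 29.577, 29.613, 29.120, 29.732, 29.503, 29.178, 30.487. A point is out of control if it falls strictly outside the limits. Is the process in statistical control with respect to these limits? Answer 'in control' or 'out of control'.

Compare each point to [28.849, 29.873]: sample 10 = 30.487 > UCL.

out of control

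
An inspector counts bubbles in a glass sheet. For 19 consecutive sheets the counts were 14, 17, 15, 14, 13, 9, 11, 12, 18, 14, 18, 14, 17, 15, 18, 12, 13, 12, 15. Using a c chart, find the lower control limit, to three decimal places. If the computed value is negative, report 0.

c̄ = (14 + 17 + 15 + 14 + 13 + 9 + 11 + 12 + 18 + 14 + 18 + 14 + 17 + 15 + 18 + 12 + 13 + 12 + 15) / 19 = 271 / 19 = 14.2632
LCL = c̄ − 3√c̄ = 14.2632 − 3 × 3.7767 = 2.9332

2.933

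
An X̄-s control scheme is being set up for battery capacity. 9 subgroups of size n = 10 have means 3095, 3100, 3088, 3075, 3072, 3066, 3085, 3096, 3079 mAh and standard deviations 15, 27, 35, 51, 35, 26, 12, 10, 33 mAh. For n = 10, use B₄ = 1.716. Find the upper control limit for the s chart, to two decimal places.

s̄ = (15 + 27 + 35 + 51 + 35 + 26 + 12 + 10 + 33) / 9 = 27.1111
UCL_s = B₄·s̄ = 1.716 × 27.1111 = 46.5227

46.52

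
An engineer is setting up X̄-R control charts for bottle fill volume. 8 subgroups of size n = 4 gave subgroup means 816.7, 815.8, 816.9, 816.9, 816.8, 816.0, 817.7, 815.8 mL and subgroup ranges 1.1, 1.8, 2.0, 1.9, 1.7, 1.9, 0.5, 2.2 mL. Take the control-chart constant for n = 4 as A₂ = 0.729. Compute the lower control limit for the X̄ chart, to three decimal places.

815.381

X̄̄ = (816.7 + 815.8 + 816.9 + 816.9 + 816.8 + 816.0 + 817.7 + 815.8) / 8 = 6532.6000 / 8 = 816.5750
R̄ = (1.1 + 1.8 + 2.0 + 1.9 + 1.7 + 1.9 + 0.5 + 2.2) / 8 = 13.1000 / 8 = 1.6375
LCL = X̄̄ − A₂·R̄ = 816.5750 − 0.729 × 1.6375 = 815.3813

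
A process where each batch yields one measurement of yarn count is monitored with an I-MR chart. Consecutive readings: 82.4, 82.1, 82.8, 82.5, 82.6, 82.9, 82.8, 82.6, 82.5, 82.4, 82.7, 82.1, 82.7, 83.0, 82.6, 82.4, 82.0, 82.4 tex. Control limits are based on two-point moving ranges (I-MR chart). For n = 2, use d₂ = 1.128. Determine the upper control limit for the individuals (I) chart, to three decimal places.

X̄ = (82.4 + 82.1 + 82.8 + 82.5 + 82.6 + 82.9 + 82.8 + 82.6 + 82.5 + 82.4 + 82.7 + 82.1 + 82.7 + 83.0 + 82.6 + 82.4 + 82.0 + 82.4) / 18 = 82.5278
Moving ranges: 0.3, 0.7, 0.3, 0.1, 0.3, 0.1, 0.2, 0.1, 0.1, 0.3, 0.6, 0.6, 0.3, 0.4, 0.2, 0.4, 0.4; M̄R̄ = 5.4000 / 17 = 0.3176
UCL = X̄ + 3·M̄R̄/d₂ = 82.5278 + 3 × 0.3176 / 1.128 = 83.3726

83.373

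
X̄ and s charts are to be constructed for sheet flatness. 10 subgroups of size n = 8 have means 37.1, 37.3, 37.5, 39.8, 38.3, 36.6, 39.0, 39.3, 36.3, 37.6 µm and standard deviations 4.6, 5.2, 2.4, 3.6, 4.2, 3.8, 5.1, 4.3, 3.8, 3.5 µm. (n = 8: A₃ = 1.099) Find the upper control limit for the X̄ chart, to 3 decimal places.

42.331

X̄̄ = (37.1 + 37.3 + 37.5 + 39.8 + 38.3 + 36.6 + 39.0 + 39.3 + 36.3 + 37.6) / 10 = 37.8800
s̄ = (4.6 + 5.2 + 2.4 + 3.6 + 4.2 + 3.8 + 5.1 + 4.3 + 3.8 + 3.5) / 10 = 4.0500
UCL = X̄̄ + A₃·s̄ = 37.8800 + 1.099 × 4.0500 = 42.3310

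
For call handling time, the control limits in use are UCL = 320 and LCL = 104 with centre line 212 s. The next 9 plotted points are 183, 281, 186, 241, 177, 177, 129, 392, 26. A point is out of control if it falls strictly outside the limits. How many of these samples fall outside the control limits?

2

Compare each point to [104, 320]: sample 8 = 392 > UCL; sample 9 = 26 < LCL.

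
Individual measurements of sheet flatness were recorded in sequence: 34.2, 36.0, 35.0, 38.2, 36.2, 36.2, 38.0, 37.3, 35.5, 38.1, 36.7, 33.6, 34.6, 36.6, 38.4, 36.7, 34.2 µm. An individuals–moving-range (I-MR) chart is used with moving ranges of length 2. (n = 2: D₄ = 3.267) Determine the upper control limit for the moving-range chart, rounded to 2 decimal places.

5.80

Moving ranges: 1.8, 1.0, 3.2, 2.0, 0.0, 1.8, 0.7, 1.8, 2.6, 1.4, 3.1, 1.0, 2.0, 1.8, 1.7, 2.5; M̄R̄ = 28.4000 / 16 = 1.7750
UCL_MR = D₄·M̄R̄ = 3.267 × 1.7750 = 5.7989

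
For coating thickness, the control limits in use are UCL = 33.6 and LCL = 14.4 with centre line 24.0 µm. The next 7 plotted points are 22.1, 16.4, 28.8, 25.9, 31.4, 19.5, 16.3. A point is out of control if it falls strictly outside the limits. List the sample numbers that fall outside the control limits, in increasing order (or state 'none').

All 7 points lie within [14.4, 33.6].

none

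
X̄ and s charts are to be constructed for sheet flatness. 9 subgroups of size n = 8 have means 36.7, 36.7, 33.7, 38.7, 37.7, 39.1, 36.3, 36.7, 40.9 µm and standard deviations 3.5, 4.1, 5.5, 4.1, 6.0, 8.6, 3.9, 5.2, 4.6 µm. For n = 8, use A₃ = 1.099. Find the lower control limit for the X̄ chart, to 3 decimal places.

31.833

X̄̄ = (36.7 + 36.7 + 33.7 + 38.7 + 37.7 + 39.1 + 36.3 + 36.7 + 40.9) / 9 = 37.3889
s̄ = (3.5 + 4.1 + 5.5 + 4.1 + 6.0 + 8.6 + 3.9 + 5.2 + 4.6) / 9 = 5.0556
LCL = X̄̄ − A₃·s̄ = 37.3889 − 1.099 × 5.0556 = 31.8328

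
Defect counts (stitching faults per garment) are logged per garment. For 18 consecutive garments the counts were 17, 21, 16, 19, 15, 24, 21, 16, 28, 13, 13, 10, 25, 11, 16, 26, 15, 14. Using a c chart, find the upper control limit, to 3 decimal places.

c̄ = (17 + 21 + 16 + 19 + 15 + 24 + 21 + 16 + 28 + 13 + 13 + 10 + 25 + 11 + 16 + 26 + 15 + 14) / 18 = 320 / 18 = 17.7778
UCL = c̄ + 3√c̄ = 17.7778 + 3 × √17.7778 = 17.7778 + 3 × 4.2164 = 30.4269

30.427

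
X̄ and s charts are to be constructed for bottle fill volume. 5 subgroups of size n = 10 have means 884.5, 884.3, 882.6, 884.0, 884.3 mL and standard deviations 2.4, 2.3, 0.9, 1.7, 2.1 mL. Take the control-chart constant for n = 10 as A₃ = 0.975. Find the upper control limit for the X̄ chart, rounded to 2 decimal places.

X̄̄ = (884.5 + 884.3 + 882.6 + 884.0 + 884.3) / 5 = 883.9400
s̄ = (2.4 + 2.3 + 0.9 + 1.7 + 2.1) / 5 = 1.8800
UCL = X̄̄ + A₃·s̄ = 883.9400 + 0.975 × 1.8800 = 885.7730

885.77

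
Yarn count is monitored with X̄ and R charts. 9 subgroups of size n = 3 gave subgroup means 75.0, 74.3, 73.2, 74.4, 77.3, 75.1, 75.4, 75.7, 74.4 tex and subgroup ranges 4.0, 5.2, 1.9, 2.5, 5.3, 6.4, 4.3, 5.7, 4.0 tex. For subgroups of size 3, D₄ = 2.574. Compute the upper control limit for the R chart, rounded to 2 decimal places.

R̄ = (4.0 + 5.2 + 1.9 + 2.5 + 5.3 + 6.4 + 4.3 + 5.7 + 4.0) / 9 = 39.3000 / 9 = 4.3667
UCL_R = D₄·R̄ = 2.574 × 4.3667 = 11.2398

11.24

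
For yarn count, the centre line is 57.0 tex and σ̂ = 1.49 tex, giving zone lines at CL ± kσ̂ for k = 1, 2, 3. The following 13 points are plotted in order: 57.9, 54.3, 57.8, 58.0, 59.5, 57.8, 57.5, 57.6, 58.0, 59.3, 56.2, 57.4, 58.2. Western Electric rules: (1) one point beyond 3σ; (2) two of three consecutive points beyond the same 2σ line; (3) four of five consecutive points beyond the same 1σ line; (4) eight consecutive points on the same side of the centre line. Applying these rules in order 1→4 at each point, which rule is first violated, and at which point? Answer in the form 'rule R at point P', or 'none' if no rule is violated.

rule 4 at point 10

Zone of each point (C = within 1σ̂, B = 1σ̂–2σ̂, A = 2σ̂–3σ̂, * = beyond 3σ̂; sign = side of CL): 1:+C, 2:-B, 3:+C, 4:+C, 5:+B, 6:+C, 7:+C, 8:+C, 9:+C, 10:+B, 11:-C, 12:+C, 13:+C
Rule 4 (eight consecutive points on the same side of the centre line) is satisfied at point 10.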